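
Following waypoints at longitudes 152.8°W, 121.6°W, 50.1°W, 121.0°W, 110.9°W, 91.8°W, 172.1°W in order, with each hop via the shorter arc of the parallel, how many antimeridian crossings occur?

Leg 1: -152.8° → -121.6°, shortest Δλ = 31.2° (east) — does not cross 180°.
Leg 2: -121.6° → -50.1°, shortest Δλ = 71.5° (east) — does not cross 180°.
Leg 3: -50.1° → -121.0°, shortest Δλ = -70.9° (west) — does not cross 180°.
Leg 4: -121.0° → -110.9°, shortest Δλ = 10.1° (east) — does not cross 180°.
Leg 5: -110.9° → -91.8°, shortest Δλ = 19.1° (east) — does not cross 180°.
Leg 6: -91.8° → -172.1°, shortest Δλ = -80.3° (west) — does not cross 180°.
Total crossings: 0.

0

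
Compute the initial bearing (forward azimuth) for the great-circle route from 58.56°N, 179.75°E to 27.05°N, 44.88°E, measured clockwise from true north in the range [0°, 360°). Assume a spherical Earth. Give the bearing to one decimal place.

Δλ = 44.88 − 179.75 = -134.87°.
θ = atan2( sin Δλ · cos φ₂ , cos φ₁ · sin φ₂ − sin φ₁ · cos φ₂ · cos Δλ )
  = atan2(-0.63118, 0.77329) = -39.222° → normalised to [0°, 360°): 320.778°.

320.8°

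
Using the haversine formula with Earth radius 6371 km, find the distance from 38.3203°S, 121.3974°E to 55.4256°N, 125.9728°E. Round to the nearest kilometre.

10433 km

Δλ = 125.9728 − 121.3974 = 4.5754°.
Δφ = 55.4256 − -38.3203 = 93.7459°.
a = sin²(Δφ/2) + cos φ₁ · cos φ₂ · sin²(Δλ/2) = 0.533375.
c = 2·atan2(√a, √(1−a)) = 1.63760 rad → d = 6371·c ≈ 10433.13 km.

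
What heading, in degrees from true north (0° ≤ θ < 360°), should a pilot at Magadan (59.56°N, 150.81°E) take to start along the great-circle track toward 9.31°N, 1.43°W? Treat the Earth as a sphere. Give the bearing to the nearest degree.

Δλ = -1.43 − 150.81 = -152.24°.
θ = atan2( sin Δλ · cos φ₂ , cos φ₁ · sin φ₂ − sin φ₁ · cos φ₂ · cos Δλ )
  = atan2(-0.45963, 0.83484) = -28.836° → normalised to [0°, 360°): 331.164°.

331°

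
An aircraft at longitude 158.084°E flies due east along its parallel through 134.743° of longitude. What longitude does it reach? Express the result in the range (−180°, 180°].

Start at +158.084°; shift +134.743° → +292.827°.
+292.827° lies outside (−180°, 180°]; subtract 360° → -67.173°.

67.173°W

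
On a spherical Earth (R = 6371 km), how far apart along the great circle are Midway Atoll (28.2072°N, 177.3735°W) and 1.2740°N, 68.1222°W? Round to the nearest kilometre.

Δλ = -68.1222 − -177.3735 = 109.2513°.
Δφ = 1.2740 − 28.2072 = -26.9332°.
a = sin²(Δφ/2) + cos φ₁ · cos φ₂ · sin²(Δλ/2) = 0.639988.
c = 2·atan2(√a, √(1−a)) = 1.85457 rad → d = 6371·c ≈ 11815.44 km.

11815 km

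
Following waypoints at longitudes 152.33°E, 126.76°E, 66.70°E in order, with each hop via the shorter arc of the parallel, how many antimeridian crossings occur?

Leg 1: +152.33° → +126.76°, shortest Δλ = -25.57° (west) — does not cross 180°.
Leg 2: +126.76° → +66.70°, shortest Δλ = -60.06° (west) — does not cross 180°.
Total crossings: 0.

0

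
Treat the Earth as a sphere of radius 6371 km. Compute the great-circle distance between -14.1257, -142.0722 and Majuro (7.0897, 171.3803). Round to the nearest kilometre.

5651 km

Δλ = 171.3803 − -142.0722 = 313.4525°; wrapped into (−180°, 180°]: -46.5475°.
Δφ = 7.0897 − -14.1257 = 21.2154°.
a = sin²(Δφ/2) + cos φ₁ · cos φ₂ · sin²(Δλ/2) = 0.184132.
c = 2·atan2(√a, √(1−a)) = 0.88701 rad → d = 6371·c ≈ 5651.11 km.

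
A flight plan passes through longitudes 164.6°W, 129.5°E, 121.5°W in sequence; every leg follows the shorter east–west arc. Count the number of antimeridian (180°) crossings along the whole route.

Leg 1: -164.6° → +129.5°, shortest Δλ = -65.9° (west) — crosses 180°.
Leg 2: +129.5° → -121.5°, shortest Δλ = 109.0° (east) — crosses 180°.
Total crossings: 2.

2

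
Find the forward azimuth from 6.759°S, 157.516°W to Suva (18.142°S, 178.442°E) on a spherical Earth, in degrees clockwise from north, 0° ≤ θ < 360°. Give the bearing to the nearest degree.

242°

Δλ = 178.442 − -157.516 = 335.958°; wrapped into (−180°, 180°]: -24.042°.
θ = atan2( sin Δλ · cos φ₂ , cos φ₁ · sin φ₂ − sin φ₁ · cos φ₂ · cos Δλ )
  = atan2(-0.38715, -0.20707) = -118.140° → normalised to [0°, 360°): 241.860°.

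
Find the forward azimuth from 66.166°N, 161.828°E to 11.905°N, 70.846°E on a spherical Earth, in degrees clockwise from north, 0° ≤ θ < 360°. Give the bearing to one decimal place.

Δλ = 70.846 − 161.828 = -90.982°.
θ = atan2( sin Δλ · cos φ₂ , cos φ₁ · sin φ₂ − sin φ₁ · cos φ₂ · cos Δλ )
  = atan2(-0.97835, 0.09870) = -84.239° → normalised to [0°, 360°): 275.761°.

275.8°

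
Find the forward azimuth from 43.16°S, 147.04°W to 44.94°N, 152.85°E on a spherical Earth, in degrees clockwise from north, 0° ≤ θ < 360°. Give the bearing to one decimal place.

321.0°

Δλ = 152.85 − -147.04 = 299.89°; wrapped into (−180°, 180°]: -60.11°.
θ = atan2( sin Δλ · cos φ₂ , cos φ₁ · sin φ₂ − sin φ₁ · cos φ₂ · cos Δλ )
  = atan2(-0.61369, 0.75655) = -39.048° → normalised to [0°, 360°): 320.952°.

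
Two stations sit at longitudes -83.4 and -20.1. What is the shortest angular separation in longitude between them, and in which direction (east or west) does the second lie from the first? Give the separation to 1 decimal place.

Raw difference: -20.1 − -83.4 = 63.3°.
Normalise into (−180°, 180°]: 63.3° stays 63.3°.
Positive ⇒ the second point lies to the east; separation 63.3°.

63.3° east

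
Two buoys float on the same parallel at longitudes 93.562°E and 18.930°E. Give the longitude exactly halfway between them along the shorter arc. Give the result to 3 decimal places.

56.246°E

Signed shortest Δλ from +93.562° to +18.930° is -74.632°.
Midpoint longitude = +93.562° + (-74.632°)/2 = +93.562° − 37.316° = +56.246°.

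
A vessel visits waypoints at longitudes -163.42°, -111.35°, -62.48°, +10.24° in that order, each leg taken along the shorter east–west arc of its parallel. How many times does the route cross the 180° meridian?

Leg 1: -163.42° → -111.35°, shortest Δλ = 52.07° (east) — does not cross 180°.
Leg 2: -111.35° → -62.48°, shortest Δλ = 48.87° (east) — does not cross 180°.
Leg 3: -62.48° → +10.24°, shortest Δλ = 72.72° (east) — does not cross 180°.
Total crossings: 0.

0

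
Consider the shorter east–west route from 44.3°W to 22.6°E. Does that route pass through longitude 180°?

Signed shortest Δλ = ((22.6 − -44.3 + 180) mod 360) − 180 = 66.9°.
Going east by 66.9° from -44.3° reaches +22.6° without touching 180°.

No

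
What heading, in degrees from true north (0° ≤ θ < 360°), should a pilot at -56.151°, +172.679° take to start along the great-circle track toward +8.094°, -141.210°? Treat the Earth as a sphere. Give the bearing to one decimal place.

Δλ = -141.210 − 172.679 = -313.889°; wrapped into (−180°, 180°]: 46.111°.
θ = atan2( sin Δλ · cos φ₂ , cos φ₁ · sin φ₂ − sin φ₁ · cos φ₂ · cos Δλ )
  = atan2(0.71351, 0.64845) = 47.735° → normalised to [0°, 360°): 47.735°.

47.7°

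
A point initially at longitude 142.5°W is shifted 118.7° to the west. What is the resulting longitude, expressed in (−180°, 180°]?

Start at -142.5°; shift −118.7° → -261.2°.
-261.2° lies outside (−180°, 180°]; add 360° → +98.8°.

98.8°E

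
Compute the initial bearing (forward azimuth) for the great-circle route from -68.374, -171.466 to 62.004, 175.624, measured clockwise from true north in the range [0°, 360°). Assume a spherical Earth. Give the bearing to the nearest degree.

352°

Δλ = 175.624 − -171.466 = 347.090°; wrapped into (−180°, 180°]: -12.910°.
θ = atan2( sin Δλ · cos φ₂ , cos φ₁ · sin φ₂ − sin φ₁ · cos φ₂ · cos Δλ )
  = atan2(-0.10488, 0.75076) = -7.952° → normalised to [0°, 360°): 352.048°.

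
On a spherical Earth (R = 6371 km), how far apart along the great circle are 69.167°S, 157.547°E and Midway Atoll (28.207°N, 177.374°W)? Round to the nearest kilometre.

11018 km

Δλ = -177.374 − 157.547 = -334.921°; wrapped into (−180°, 180°]: 25.079°.
Δφ = 28.207 − -69.167 = 97.374°.
a = sin²(Δφ/2) + cos φ₁ · cos φ₂ · sin²(Δλ/2) = 0.578946.
c = 2·atan2(√a, √(1−a)) = 1.72935 rad → d = 6371·c ≈ 11017.70 km.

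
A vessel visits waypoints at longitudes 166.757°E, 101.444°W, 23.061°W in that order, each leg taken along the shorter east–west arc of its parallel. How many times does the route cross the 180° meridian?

1

Leg 1: +166.757° → -101.444°, shortest Δλ = 91.799° (east) — crosses 180°.
Leg 2: -101.444° → -23.061°, shortest Δλ = 78.383° (east) — does not cross 180°.
Total crossings: 1.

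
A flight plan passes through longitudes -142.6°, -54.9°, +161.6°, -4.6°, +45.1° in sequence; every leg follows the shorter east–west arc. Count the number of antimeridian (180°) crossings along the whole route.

Leg 1: -142.6° → -54.9°, shortest Δλ = 87.7° (east) — does not cross 180°.
Leg 2: -54.9° → +161.6°, shortest Δλ = -143.5° (west) — crosses 180°.
Leg 3: +161.6° → -4.6°, shortest Δλ = -166.2° (west) — does not cross 180°.
Leg 4: -4.6° → +45.1°, shortest Δλ = 49.7° (east) — does not cross 180°.
Total crossings: 1.

1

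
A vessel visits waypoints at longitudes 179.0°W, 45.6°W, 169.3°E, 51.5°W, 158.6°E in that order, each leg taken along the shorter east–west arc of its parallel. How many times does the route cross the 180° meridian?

Leg 1: -179.0° → -45.6°, shortest Δλ = 133.4° (east) — does not cross 180°.
Leg 2: -45.6° → +169.3°, shortest Δλ = -145.1° (west) — crosses 180°.
Leg 3: +169.3° → -51.5°, shortest Δλ = 139.2° (east) — crosses 180°.
Leg 4: -51.5° → +158.6°, shortest Δλ = -149.9° (west) — crosses 180°.
Total crossings: 3.

3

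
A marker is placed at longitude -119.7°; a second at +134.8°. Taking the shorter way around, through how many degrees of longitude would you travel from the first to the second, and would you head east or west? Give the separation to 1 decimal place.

105.5° west

Raw difference: 134.8 − -119.7 = 254.5°.
Normalise into (−180°, 180°]: 254.5° − 360° = -105.5°.
Negative ⇒ the second point lies to the west; separation 105.5°.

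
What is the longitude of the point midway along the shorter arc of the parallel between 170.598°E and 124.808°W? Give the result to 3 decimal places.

157.105°W

Signed shortest Δλ from +170.598° to -124.808° is +64.594°.
Midpoint longitude = +170.598° + (+64.594°)/2 = +170.598° + 32.297° = +202.895°.
Normalise into (−180°, 180°]: -157.105°.
(The naïve average (+170.598 + -124.808)/2 = 22.895° is on the wrong side of the globe.)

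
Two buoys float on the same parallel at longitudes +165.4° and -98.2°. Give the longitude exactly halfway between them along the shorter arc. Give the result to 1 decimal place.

Signed shortest Δλ from +165.4° to -98.2° is +96.4°.
Midpoint longitude = +165.4° + (+96.4°)/2 = +165.4° + 48.2° = +213.6°.
Normalise into (−180°, 180°]: -146.4°.
(The naïve average (+165.4 + -98.2)/2 = 33.6° is on the wrong side of the globe.)

-146.4°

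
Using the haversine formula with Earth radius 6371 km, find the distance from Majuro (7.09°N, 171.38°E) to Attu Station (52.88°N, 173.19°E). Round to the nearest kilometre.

Δλ = 173.19 − 171.38 = 1.81°.
Δφ = 52.88 − 7.09 = 45.79°.
a = sin²(Δφ/2) + cos φ₁ · cos φ₂ · sin²(Δλ/2) = 0.151504.
c = 2·atan2(√a, √(1−a)) = 0.79960 rad → d = 6371·c ≈ 5094.27 km.

5094 km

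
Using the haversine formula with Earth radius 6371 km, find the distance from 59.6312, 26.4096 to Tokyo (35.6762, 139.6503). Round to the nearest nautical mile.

Δλ = 139.6503 − 26.4096 = 113.2407°.
Δφ = 35.6762 − 59.6312 = -23.9550°.
a = sin²(Δφ/2) + cos φ₁ · cos φ₂ · sin²(Δλ/2) = 0.329436.
c = 2·atan2(√a, √(1−a)) = 1.22268 rad → d = 6371·c ≈ 7789.69 km ≈ 4206.09 nmi.

4206 nmi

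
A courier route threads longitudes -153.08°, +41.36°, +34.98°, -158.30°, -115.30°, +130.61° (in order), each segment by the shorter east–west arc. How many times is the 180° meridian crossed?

Leg 1: -153.08° → +41.36°, shortest Δλ = -165.56° (west) — crosses 180°.
Leg 2: +41.36° → +34.98°, shortest Δλ = -6.38° (west) — does not cross 180°.
Leg 3: +34.98° → -158.30°, shortest Δλ = 166.72° (east) — crosses 180°.
Leg 4: -158.30° → -115.30°, shortest Δλ = 43.0° (east) — does not cross 180°.
Leg 5: -115.30° → +130.61°, shortest Δλ = -114.09° (west) — crosses 180°.
Total crossings: 3.

3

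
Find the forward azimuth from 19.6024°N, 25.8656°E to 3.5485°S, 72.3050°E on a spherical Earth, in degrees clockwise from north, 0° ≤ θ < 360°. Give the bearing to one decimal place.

111.8°

Δλ = 72.3050 − 25.8656 = 46.4394°.
θ = atan2( sin Δλ · cos φ₂ , cos φ₁ · sin φ₂ − sin φ₁ · cos φ₂ · cos Δλ )
  = atan2(0.72326, -0.28906) = 111.785° → normalised to [0°, 360°): 111.785°.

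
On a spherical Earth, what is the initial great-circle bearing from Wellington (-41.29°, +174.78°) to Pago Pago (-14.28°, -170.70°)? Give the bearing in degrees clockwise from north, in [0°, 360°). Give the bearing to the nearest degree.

29°

Δλ = -170.70 − 174.78 = -345.48°; wrapped into (−180°, 180°]: 14.52°.
θ = atan2( sin Δλ · cos φ₂ , cos φ₁ · sin φ₂ − sin φ₁ · cos φ₂ · cos Δλ )
  = atan2(0.24297, 0.43372) = 29.258° → normalised to [0°, 360°): 29.258°.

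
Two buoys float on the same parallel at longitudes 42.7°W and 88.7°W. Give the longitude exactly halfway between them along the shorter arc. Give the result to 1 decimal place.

Signed shortest Δλ from -42.7° to -88.7° is -46.0°.
Midpoint longitude = -42.7° + (-46.0°)/2 = -42.7° − 23.0° = -65.7°.

65.7°W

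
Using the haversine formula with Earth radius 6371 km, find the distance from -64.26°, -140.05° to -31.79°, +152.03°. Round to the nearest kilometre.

5801 km

Δλ = 152.03 − -140.05 = 292.08°; wrapped into (−180°, 180°]: -67.92°.
Δφ = -31.79 − -64.26 = 32.47°.
a = sin²(Δφ/2) + cos φ₁ · cos φ₂ · sin²(Δλ/2) = 0.193353.
c = 2·atan2(√a, √(1−a)) = 0.91057 rad → d = 6371·c ≈ 5801.26 km.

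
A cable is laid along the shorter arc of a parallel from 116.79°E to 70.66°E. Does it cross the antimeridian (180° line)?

Signed shortest Δλ = ((70.66 − 116.79 + 180) mod 360) − 180 = -46.13°.
Going west by 46.13° from +116.79° reaches +70.66° without touching 180°.

No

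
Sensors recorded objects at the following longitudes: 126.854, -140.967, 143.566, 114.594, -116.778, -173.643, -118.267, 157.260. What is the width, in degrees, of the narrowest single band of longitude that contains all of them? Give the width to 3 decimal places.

128.628°

Sort the longitudes: -173.643°, -140.967°, -118.267°, -116.778°, +114.594°, +126.854°, +143.566°, +157.260°.
Eastward gaps between consecutive values (wrapping around): 32.676°, 22.700°, 1.489°, 231.372°, 12.260°, 16.712°, 13.694°, 29.097°.
Largest gap = 231.372° ⇒ minimal covering band is its complement: 360° − 231.372° = 128.628°.
Band runs from +114.594° eastward to -116.778°, crossing the antimeridian.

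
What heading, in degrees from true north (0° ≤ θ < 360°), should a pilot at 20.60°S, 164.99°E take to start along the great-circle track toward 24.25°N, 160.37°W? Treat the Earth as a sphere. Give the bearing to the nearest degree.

39°

Δλ = -160.37 − 164.99 = -325.36°; wrapped into (−180°, 180°]: 34.64°.
θ = atan2( sin Δλ · cos φ₂ , cos φ₁ · sin φ₂ − sin φ₁ · cos φ₂ · cos Δλ )
  = atan2(0.51826, 0.64839) = 38.636° → normalised to [0°, 360°): 38.636°.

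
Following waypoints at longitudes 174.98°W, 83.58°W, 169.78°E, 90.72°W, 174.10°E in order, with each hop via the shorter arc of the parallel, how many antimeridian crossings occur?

Leg 1: -174.98° → -83.58°, shortest Δλ = 91.4° (east) — does not cross 180°.
Leg 2: -83.58° → +169.78°, shortest Δλ = -106.64° (west) — crosses 180°.
Leg 3: +169.78° → -90.72°, shortest Δλ = 99.5° (east) — crosses 180°.
Leg 4: -90.72° → +174.10°, shortest Δλ = -95.18° (west) — crosses 180°.
Total crossings: 3.

3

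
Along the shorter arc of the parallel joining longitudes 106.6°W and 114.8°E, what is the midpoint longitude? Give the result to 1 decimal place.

Signed shortest Δλ from -106.6° to +114.8° is -138.6°.
Midpoint longitude = -106.6° + (-138.6°)/2 = -106.6° − 69.3° = -175.9°.
(The naïve average (-106.6 + +114.8)/2 = 4.1° is on the wrong side of the globe.)

175.9°W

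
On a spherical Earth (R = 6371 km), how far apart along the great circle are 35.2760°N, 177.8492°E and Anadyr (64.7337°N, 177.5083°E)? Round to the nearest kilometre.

3276 km

Δλ = 177.5083 − 177.8492 = -0.3409°.
Δφ = 64.7337 − 35.2760 = 29.4577°.
a = sin²(Δφ/2) + cos φ₁ · cos φ₂ · sin²(Δλ/2) = 0.064644.
c = 2·atan2(√a, √(1−a)) = 0.51415 rad → d = 6371·c ≈ 3275.63 km.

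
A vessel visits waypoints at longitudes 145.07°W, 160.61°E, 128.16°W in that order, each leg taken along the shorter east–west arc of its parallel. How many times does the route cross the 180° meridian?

2

Leg 1: -145.07° → +160.61°, shortest Δλ = -54.32° (west) — crosses 180°.
Leg 2: +160.61° → -128.16°, shortest Δλ = 71.23° (east) — crosses 180°.
Total crossings: 2.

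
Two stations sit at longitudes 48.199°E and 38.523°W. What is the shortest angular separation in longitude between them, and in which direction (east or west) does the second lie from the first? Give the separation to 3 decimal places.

86.722° west

Raw difference: -38.523 − 48.199 = -86.722°.
Normalise into (−180°, 180°]: -86.722° stays -86.722°.
Negative ⇒ the second point lies to the west; separation 86.722°.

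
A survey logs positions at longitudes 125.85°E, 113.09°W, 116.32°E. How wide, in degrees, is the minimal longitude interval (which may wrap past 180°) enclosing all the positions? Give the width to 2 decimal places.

Sort the longitudes: -113.09°, +116.32°, +125.85°.
Eastward gaps between consecutive values (wrapping around): 229.41°, 9.53°, 121.06°.
Largest gap = 229.41° ⇒ minimal covering band is its complement: 360° − 229.41° = 130.59°.
Band runs from +116.32° eastward to -113.09°, crossing the antimeridian.

130.59°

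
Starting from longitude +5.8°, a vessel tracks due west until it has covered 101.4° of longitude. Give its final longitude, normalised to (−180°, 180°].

-95.6°

Start at +5.8°; shift −101.4° → -95.6°.
-95.6° already lies in (−180°, 180°].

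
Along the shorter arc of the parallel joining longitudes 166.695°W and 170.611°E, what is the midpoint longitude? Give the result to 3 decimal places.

178.042°W

Signed shortest Δλ from -166.695° to +170.611° is -22.694°.
Midpoint longitude = -166.695° + (-22.694°)/2 = -166.695° − 11.347° = -178.042°.
(The naïve average (-166.695 + +170.611)/2 = 1.958° is on the wrong side of the globe.)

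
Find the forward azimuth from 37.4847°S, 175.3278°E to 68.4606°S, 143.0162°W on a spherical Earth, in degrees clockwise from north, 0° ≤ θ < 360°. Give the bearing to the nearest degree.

157°

Δλ = -143.0162 − 175.3278 = -318.3440°; wrapped into (−180°, 180°]: 41.6560°.
θ = atan2( sin Δλ · cos φ₂ , cos φ₁ · sin φ₂ − sin φ₁ · cos φ₂ · cos Δλ )
  = atan2(0.24402, -0.57117) = 156.866° → normalised to [0°, 360°): 156.866°.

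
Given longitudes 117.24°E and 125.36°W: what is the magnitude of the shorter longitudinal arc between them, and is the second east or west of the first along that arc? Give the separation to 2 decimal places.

117.40° east

Raw difference: -125.36 − 117.24 = -242.6°.
Normalise into (−180°, 180°]: -242.6° + 360° = 117.4°.
Positive ⇒ the second point lies to the east; separation 117.40°.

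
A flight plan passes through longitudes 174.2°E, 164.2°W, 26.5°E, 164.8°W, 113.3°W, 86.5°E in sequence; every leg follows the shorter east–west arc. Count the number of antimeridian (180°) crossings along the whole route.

4

Leg 1: +174.2° → -164.2°, shortest Δλ = 21.6° (east) — crosses 180°.
Leg 2: -164.2° → +26.5°, shortest Δλ = -169.3° (west) — crosses 180°.
Leg 3: +26.5° → -164.8°, shortest Δλ = 168.7° (east) — crosses 180°.
Leg 4: -164.8° → -113.3°, shortest Δλ = 51.5° (east) — does not cross 180°.
Leg 5: -113.3° → +86.5°, shortest Δλ = -160.2° (west) — crosses 180°.
Total crossings: 4.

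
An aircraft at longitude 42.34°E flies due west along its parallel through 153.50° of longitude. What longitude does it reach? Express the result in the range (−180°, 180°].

111.16°W

Start at +42.34°; shift −153.50° → -111.16°.
-111.16° already lies in (−180°, 180°].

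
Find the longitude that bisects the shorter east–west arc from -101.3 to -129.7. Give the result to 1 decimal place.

Signed shortest Δλ from -101.3° to -129.7° is -28.4°.
Midpoint longitude = -101.3° + (-28.4°)/2 = -101.3° − 14.2° = -115.5°.

-115.5°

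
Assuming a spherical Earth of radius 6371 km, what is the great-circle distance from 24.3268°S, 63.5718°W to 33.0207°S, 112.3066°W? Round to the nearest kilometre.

4809 km

Δλ = -112.3066 − -63.5718 = -48.7348°.
Δφ = -33.0207 − -24.3268 = -8.6939°.
a = sin²(Δφ/2) + cos φ₁ · cos φ₂ · sin²(Δλ/2) = 0.135803.
c = 2·atan2(√a, √(1−a)) = 0.75482 rad → d = 6371·c ≈ 4808.97 km.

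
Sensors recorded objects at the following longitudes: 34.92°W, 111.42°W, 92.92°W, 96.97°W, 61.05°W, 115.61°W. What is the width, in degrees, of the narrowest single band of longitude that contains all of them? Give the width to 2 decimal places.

Sort the longitudes: -115.61°, -111.42°, -96.97°, -92.92°, -61.05°, -34.92°.
Eastward gaps between consecutive values (wrapping around): 4.19°, 14.45°, 4.05°, 31.87°, 26.13°, 279.31°.
Largest gap = 279.31° ⇒ minimal covering band is its complement: 360° − 279.31° = 80.69°.
Band runs from -115.61° eastward to -34.92°.

80.69°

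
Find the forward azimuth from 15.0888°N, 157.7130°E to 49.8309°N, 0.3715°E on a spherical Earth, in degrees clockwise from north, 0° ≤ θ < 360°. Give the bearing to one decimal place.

344.4°

Δλ = 0.3715 − 157.7130 = -157.3415°.
θ = atan2( sin Δλ · cos φ₂ , cos φ₁ · sin φ₂ − sin φ₁ · cos φ₂ · cos Δλ )
  = atan2(-0.24850, 0.89275) = -15.554° → normalised to [0°, 360°): 344.446°.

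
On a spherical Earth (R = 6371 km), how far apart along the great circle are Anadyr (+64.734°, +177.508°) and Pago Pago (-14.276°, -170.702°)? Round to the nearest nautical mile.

Δλ = -170.702 − 177.508 = -348.210°; wrapped into (−180°, 180°]: 11.790°.
Δφ = -14.276 − 64.734 = -79.010°.
a = sin²(Δφ/2) + cos φ₁ · cos φ₂ · sin²(Δλ/2) = 0.409044.
c = 2·atan2(√a, √(1−a)) = 1.38787 rad → d = 6371·c ≈ 8842.10 km ≈ 4774.35 nmi.

4774 nmi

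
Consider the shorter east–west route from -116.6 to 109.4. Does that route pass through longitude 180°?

Naïve |109.4 − -116.6| = 226.0° > 180°, so the shorter arc goes the other way round — across 180°.
Signed shortest Δλ = ((109.4 − -116.6 + 180) mod 360) − 180 = -134.0°.
Going west by 134.0° from -116.6° passes through 180° before reaching +109.4°.

Yes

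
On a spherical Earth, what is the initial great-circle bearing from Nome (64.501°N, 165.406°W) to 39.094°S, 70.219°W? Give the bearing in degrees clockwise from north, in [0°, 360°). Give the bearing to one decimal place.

105.1°

Δλ = -70.219 − -165.406 = 95.187°.
θ = atan2( sin Δλ · cos φ₂ , cos φ₁ · sin φ₂ − sin φ₁ · cos φ₂ · cos Δλ )
  = atan2(0.77293, -0.20814) = 105.071° → normalised to [0°, 360°): 105.071°.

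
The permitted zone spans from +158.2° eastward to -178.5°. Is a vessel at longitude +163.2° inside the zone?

Band width going east from +158.2° to -178.5°: ((-178.5 − 158.2) mod 360) = 23.3°.
Offset of +163.2° east of the west edge: ((163.2 − 158.2) mod 360) = 5.0°.
5.0° ≤ 23.3° ⇒ inside.

Yes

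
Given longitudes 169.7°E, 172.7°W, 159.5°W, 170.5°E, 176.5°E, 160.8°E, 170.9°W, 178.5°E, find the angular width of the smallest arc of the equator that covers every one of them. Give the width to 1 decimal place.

39.7°

Sort the longitudes: -172.7°, -170.9°, -159.5°, +160.8°, +169.7°, +170.5°, +176.5°, +178.5°.
Eastward gaps between consecutive values (wrapping around): 1.8°, 11.4°, 320.3°, 8.9°, 0.8°, 6.0°, 2.0°, 8.8°.
Largest gap = 320.3° ⇒ minimal covering band is its complement: 360° − 320.3° = 39.7°.
Band runs from +160.8° eastward to -159.5°, crossing the antimeridian.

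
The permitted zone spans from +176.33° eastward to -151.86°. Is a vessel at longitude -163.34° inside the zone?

Yes

Band width going east from +176.33° to -151.86°: ((-151.86 − 176.33) mod 360) = 31.81°.
Offset of -163.34° east of the west edge: ((-163.34 − 176.33) mod 360) = 20.33°.
20.33° ≤ 31.81° ⇒ inside.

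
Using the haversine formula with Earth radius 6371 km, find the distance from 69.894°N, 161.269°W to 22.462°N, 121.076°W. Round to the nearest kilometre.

5896 km

Δλ = -121.076 − -161.269 = 40.193°.
Δφ = 22.462 − 69.894 = -47.432°.
a = sin²(Δφ/2) + cos φ₁ · cos φ₂ · sin²(Δλ/2) = 0.199274.
c = 2·atan2(√a, √(1−a)) = 0.92548 rad → d = 6371·c ≈ 5896.22 km.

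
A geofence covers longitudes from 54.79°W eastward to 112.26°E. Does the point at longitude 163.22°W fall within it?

Band width going east from -54.79° to +112.26°: ((112.26 − -54.79) mod 360) = 167.05°.
Offset of -163.22° east of the west edge: ((-163.22 − -54.79) mod 360) = 251.57°.
251.57° > 167.05° ⇒ outside.

No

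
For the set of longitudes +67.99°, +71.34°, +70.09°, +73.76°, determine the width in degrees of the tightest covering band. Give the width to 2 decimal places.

Sort the longitudes: +67.99°, +70.09°, +71.34°, +73.76°.
Eastward gaps between consecutive values (wrapping around): 2.10°, 1.25°, 2.42°, 354.23°.
Largest gap = 354.23° ⇒ minimal covering band is its complement: 360° − 354.23° = 5.77°.
Band runs from +67.99° eastward to +73.76°.

5.77°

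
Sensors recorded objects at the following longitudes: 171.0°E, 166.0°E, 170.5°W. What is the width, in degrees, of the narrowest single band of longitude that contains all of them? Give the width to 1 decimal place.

Sort the longitudes: -170.5°, +166.0°, +171.0°.
Eastward gaps between consecutive values (wrapping around): 336.5°, 5.0°, 18.5°.
Largest gap = 336.5° ⇒ minimal covering band is its complement: 360° − 336.5° = 23.5°.
Band runs from +166.0° eastward to -170.5°, crossing the antimeridian.

23.5°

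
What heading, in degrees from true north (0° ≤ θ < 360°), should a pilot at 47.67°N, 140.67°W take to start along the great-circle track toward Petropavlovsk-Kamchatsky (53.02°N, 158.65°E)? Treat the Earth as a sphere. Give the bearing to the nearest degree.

301°

Δλ = 158.65 − -140.67 = 299.32°; wrapped into (−180°, 180°]: -60.68°.
θ = atan2( sin Δλ · cos φ₂ , cos φ₁ · sin φ₂ − sin φ₁ · cos φ₂ · cos Δλ )
  = atan2(-0.52448, 0.32018) = -58.597° → normalised to [0°, 360°): 301.403°.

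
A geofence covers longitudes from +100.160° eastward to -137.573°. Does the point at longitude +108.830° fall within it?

Yes

Band width going east from +100.160° to -137.573°: ((-137.573 − 100.160) mod 360) = 122.267°.
Offset of +108.830° east of the west edge: ((108.830 − 100.160) mod 360) = 8.670°.
8.670° ≤ 122.267° ⇒ inside.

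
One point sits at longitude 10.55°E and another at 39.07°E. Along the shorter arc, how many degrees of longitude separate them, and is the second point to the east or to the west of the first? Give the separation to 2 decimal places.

Raw difference: 39.07 − 10.55 = 28.52°.
Normalise into (−180°, 180°]: 28.52° stays 28.52°.
Positive ⇒ the second point lies to the east; separation 28.52°.

28.52° east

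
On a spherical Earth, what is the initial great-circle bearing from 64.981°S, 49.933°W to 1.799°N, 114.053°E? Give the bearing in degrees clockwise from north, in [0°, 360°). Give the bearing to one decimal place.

162.2°

Δλ = 114.053 − -49.933 = 163.986°.
θ = atan2( sin Δλ · cos φ₂ , cos φ₁ · sin φ₂ − sin φ₁ · cos φ₂ · cos Δλ )
  = atan2(0.27574, -0.85730) = 162.170° → normalised to [0°, 360°): 162.170°.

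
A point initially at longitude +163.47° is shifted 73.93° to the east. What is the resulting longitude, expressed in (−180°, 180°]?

-122.60°

Start at +163.47°; shift +73.93° → +237.40°.
+237.40° lies outside (−180°, 180°]; subtract 360° → -122.60°.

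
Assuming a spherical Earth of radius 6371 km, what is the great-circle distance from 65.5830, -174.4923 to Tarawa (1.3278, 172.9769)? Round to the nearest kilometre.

Δλ = 172.9769 − -174.4923 = 347.4692°; wrapped into (−180°, 180°]: -12.5308°.
Δφ = 1.3278 − 65.5830 = -64.2552°.
a = sin²(Δφ/2) + cos φ₁ · cos φ₂ · sin²(Δλ/2) = 0.287740.
c = 2·atan2(√a, √(1−a)) = 1.13237 rad → d = 6371·c ≈ 7214.30 km.

7214 km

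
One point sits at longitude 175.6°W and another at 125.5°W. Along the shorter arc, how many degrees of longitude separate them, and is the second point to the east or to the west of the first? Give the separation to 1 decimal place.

Raw difference: -125.5 − -175.6 = 50.1°.
Normalise into (−180°, 180°]: 50.1° stays 50.1°.
Positive ⇒ the second point lies to the east; separation 50.1°.

50.1° east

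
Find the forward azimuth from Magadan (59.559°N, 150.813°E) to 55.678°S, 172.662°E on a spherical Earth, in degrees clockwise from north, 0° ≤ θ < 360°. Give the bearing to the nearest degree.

166°

Δλ = 172.662 − 150.813 = 21.849°.
θ = atan2( sin Δλ · cos φ₂ , cos φ₁ · sin φ₂ − sin φ₁ · cos φ₂ · cos Δλ )
  = atan2(0.20984, -0.86963) = 166.434° → normalised to [0°, 360°): 166.434°.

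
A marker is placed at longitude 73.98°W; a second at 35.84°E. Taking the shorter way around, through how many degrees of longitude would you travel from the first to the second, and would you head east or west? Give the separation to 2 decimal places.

Raw difference: 35.84 − -73.98 = 109.82°.
Normalise into (−180°, 180°]: 109.82° stays 109.82°.
Positive ⇒ the second point lies to the east; separation 109.82°.

109.82° east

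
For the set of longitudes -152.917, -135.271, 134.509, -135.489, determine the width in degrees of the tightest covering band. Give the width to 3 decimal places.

Sort the longitudes: -152.917°, -135.489°, -135.271°, +134.509°.
Eastward gaps between consecutive values (wrapping around): 17.428°, 0.218°, 269.780°, 72.574°.
Largest gap = 269.780° ⇒ minimal covering band is its complement: 360° − 269.780° = 90.220°.
Band runs from +134.509° eastward to -135.271°, crossing the antimeridian.

90.220°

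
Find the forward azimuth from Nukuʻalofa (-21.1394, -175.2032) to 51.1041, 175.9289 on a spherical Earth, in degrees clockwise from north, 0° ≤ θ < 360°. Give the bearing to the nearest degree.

Δλ = 175.9289 − -175.2032 = 351.1321°; wrapped into (−180°, 180°]: -8.8679°.
θ = atan2( sin Δλ · cos φ₂ , cos φ₁ · sin φ₂ − sin φ₁ · cos φ₂ · cos Δλ )
  = atan2(-0.09680, 0.94965) = -5.820° → normalised to [0°, 360°): 354.180°.

354°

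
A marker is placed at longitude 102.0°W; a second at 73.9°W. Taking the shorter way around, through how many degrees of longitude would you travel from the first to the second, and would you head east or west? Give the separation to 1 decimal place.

28.1° east

Raw difference: -73.9 − -102.0 = 28.1°.
Normalise into (−180°, 180°]: 28.1° stays 28.1°.
Positive ⇒ the second point lies to the east; separation 28.1°.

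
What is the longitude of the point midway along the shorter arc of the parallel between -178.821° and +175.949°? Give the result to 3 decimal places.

Signed shortest Δλ from -178.821° to +175.949° is -5.230°.
Midpoint longitude = -178.821° + (-5.230°)/2 = -178.821° − 2.615° = -181.436°.
Normalise into (−180°, 180°]: +178.564°.
(The naïve average (-178.821 + +175.949)/2 = -1.436° is on the wrong side of the globe.)

+178.564°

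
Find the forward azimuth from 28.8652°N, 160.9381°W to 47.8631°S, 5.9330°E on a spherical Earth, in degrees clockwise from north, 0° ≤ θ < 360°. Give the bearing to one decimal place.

155.5°

Δλ = 5.9330 − -160.9381 = 166.8711°.
θ = atan2( sin Δλ · cos φ₂ , cos φ₁ · sin φ₂ − sin φ₁ · cos φ₂ · cos Δλ )
  = atan2(0.15239, -0.33400) = 155.475° → normalised to [0°, 360°): 155.475°.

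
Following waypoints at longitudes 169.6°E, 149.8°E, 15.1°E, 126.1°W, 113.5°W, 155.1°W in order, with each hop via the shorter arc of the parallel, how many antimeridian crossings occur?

Leg 1: +169.6° → +149.8°, shortest Δλ = -19.8° (west) — does not cross 180°.
Leg 2: +149.8° → +15.1°, shortest Δλ = -134.7° (west) — does not cross 180°.
Leg 3: +15.1° → -126.1°, shortest Δλ = -141.2° (west) — does not cross 180°.
Leg 4: -126.1° → -113.5°, shortest Δλ = 12.6° (east) — does not cross 180°.
Leg 5: -113.5° → -155.1°, shortest Δλ = -41.6° (west) — does not cross 180°.
Total crossings: 0.

0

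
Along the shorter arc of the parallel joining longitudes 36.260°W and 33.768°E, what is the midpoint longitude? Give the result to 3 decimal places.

Signed shortest Δλ from -36.260° to +33.768° is +70.028°.
Midpoint longitude = -36.260° + (+70.028°)/2 = -36.260° + 35.014° = -1.246°.

1.246°W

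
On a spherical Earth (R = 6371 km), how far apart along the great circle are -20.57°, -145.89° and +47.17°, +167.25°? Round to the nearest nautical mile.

Δλ = 167.25 − -145.89 = 313.14°; wrapped into (−180°, 180°]: -46.86°.
Δφ = 47.17 − -20.57 = 67.74°.
a = sin²(Δφ/2) + cos φ₁ · cos φ₂ · sin²(Δλ/2) = 0.411228.
c = 2·atan2(√a, √(1−a)) = 1.39231 rad → d = 6371·c ≈ 8870.38 km ≈ 4789.62 nmi.

4790 nmi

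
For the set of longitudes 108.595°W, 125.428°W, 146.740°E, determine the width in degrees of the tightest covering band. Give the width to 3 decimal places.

Sort the longitudes: -125.428°, -108.595°, +146.740°.
Eastward gaps between consecutive values (wrapping around): 16.833°, 255.335°, 87.832°.
Largest gap = 255.335° ⇒ minimal covering band is its complement: 360° − 255.335° = 104.665°.
Band runs from +146.740° eastward to -108.595°, crossing the antimeridian.

104.665°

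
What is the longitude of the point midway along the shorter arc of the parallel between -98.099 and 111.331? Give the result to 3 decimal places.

-173.384°

Signed shortest Δλ from -98.099° to +111.331° is -150.570°.
Midpoint longitude = -98.099° + (-150.570°)/2 = -98.099° − 75.285° = -173.384°.
(The naïve average (-98.099 + +111.331)/2 = 6.616° is on the wrong side of the globe.)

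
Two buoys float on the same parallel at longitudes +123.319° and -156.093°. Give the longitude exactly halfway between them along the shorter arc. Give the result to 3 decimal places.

+163.613°

Signed shortest Δλ from +123.319° to -156.093° is +80.588°.
Midpoint longitude = +123.319° + (+80.588°)/2 = +123.319° + 40.294° = +163.613°.
(The naïve average (+123.319 + -156.093)/2 = -16.387° is on the wrong side of the globe.)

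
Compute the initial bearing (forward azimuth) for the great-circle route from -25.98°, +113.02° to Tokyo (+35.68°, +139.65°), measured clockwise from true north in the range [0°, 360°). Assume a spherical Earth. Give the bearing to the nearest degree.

23°

Δλ = 139.65 − 113.02 = 26.63°.
θ = atan2( sin Δλ · cos φ₂ , cos φ₁ · sin φ₂ − sin φ₁ · cos φ₂ · cos Δλ )
  = atan2(0.36409, 0.84240) = 23.374° → normalised to [0°, 360°): 23.374°.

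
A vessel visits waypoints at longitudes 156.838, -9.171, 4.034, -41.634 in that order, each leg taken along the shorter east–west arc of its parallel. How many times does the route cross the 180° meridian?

Leg 1: +156.838° → -9.171°, shortest Δλ = -166.009° (west) — does not cross 180°.
Leg 2: -9.171° → +4.034°, shortest Δλ = 13.205° (east) — does not cross 180°.
Leg 3: +4.034° → -41.634°, shortest Δλ = -45.668° (west) — does not cross 180°.
Total crossings: 0.

0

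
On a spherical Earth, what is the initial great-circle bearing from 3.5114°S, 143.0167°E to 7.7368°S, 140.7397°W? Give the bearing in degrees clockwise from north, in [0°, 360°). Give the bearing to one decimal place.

Δλ = -140.7397 − 143.0167 = -283.7564°; wrapped into (−180°, 180°]: 76.2436°.
θ = atan2( sin Δλ · cos φ₂ , cos φ₁ · sin φ₂ − sin φ₁ · cos φ₂ · cos Δλ )
  = atan2(0.96247, -0.11994) = 97.103° → normalised to [0°, 360°): 97.103°.

97.1°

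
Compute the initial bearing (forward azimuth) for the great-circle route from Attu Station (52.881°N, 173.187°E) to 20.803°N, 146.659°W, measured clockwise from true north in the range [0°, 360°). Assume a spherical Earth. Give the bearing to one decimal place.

Δλ = -146.659 − 173.187 = -319.846°; wrapped into (−180°, 180°]: 40.154°.
θ = atan2( sin Δλ · cos φ₂ , cos φ₁ · sin φ₂ − sin φ₁ · cos φ₂ · cos Δλ )
  = atan2(0.60280, -0.35539) = 120.522° → normalised to [0°, 360°): 120.522°.

120.5°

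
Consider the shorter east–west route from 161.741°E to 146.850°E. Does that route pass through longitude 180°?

No

Signed shortest Δλ = ((146.850 − 161.741 + 180) mod 360) − 180 = -14.891°.
Going west by 14.891° from +161.741° reaches +146.850° without touching 180°.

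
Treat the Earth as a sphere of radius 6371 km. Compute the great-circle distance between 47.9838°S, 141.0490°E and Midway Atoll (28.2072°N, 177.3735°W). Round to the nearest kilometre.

Δλ = -177.3735 − 141.0490 = -318.4225°; wrapped into (−180°, 180°]: 41.5775°.
Δφ = 28.2072 − -47.9838 = 76.1910°.
a = sin²(Δφ/2) + cos φ₁ · cos φ₂ · sin²(Δλ/2) = 0.454961.
c = 2·atan2(√a, √(1−a)) = 1.48060 rad → d = 6371·c ≈ 9432.88 km.

9433 km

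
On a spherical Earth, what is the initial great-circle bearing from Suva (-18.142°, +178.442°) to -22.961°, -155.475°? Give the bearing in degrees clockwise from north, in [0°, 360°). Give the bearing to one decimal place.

Δλ = -155.475 − 178.442 = -333.917°; wrapped into (−180°, 180°]: 26.083°.
θ = atan2( sin Δλ · cos φ₂ , cos φ₁ · sin φ₂ − sin φ₁ · cos φ₂ · cos Δλ )
  = atan2(0.40484, -0.11321) = 105.623° → normalised to [0°, 360°): 105.623°.

105.6°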